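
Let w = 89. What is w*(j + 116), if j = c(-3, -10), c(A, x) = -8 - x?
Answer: 10502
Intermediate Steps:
j = 2 (j = -8 - 1*(-10) = -8 + 10 = 2)
w*(j + 116) = 89*(2 + 116) = 89*118 = 10502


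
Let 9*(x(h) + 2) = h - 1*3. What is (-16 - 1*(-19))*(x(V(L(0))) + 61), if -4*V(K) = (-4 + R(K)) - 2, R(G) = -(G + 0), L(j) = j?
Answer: 353/2 ≈ 176.50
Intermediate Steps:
R(G) = -G
V(K) = 3/2 + K/4 (V(K) = -((-4 - K) - 2)/4 = -(-6 - K)/4 = 3/2 + K/4)
x(h) = -7/3 + h/9 (x(h) = -2 + (h - 1*3)/9 = -2 + (h - 3)/9 = -2 + (-3 + h)/9 = -2 + (-⅓ + h/9) = -7/3 + h/9)
(-16 - 1*(-19))*(x(V(L(0))) + 61) = (-16 - 1*(-19))*((-7/3 + (3/2 + (¼)*0)/9) + 61) = (-16 + 19)*((-7/3 + (3/2 + 0)/9) + 61) = 3*((-7/3 + (⅑)*(3/2)) + 61) = 3*((-7/3 + ⅙) + 61) = 3*(-13/6 + 61) = 3*(353/6) = 353/2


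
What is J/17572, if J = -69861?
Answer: -69861/17572 ≈ -3.9757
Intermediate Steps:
J/17572 = -69861/17572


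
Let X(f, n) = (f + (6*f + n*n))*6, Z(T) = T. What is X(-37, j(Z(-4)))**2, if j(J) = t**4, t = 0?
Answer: 2414916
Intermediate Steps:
j(J) = 0 (j(J) = 0**4 = 0)
X(f, n) = 6*n**2 + 42*f (X(f, n) = (f + (6*f + n**2))*6 = (f + (n**2 + 6*f))*6 = (n**2 + 7*f)*6 = 6*n**2 + 42*f)
X(-37, j(Z(-4)))**2 = (6*0**2 + 42*(-37))**2 = (6*0 - 1554)**2 = (0 - 1554)**2 = (-1554)**2 = 2414916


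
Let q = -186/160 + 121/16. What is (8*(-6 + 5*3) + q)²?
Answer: 153664/25 ≈ 6146.6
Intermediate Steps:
q = 32/5 (q = -186*1/160 + 121*(1/16) = -93/80 + 121/16 = 32/5 ≈ 6.4000)
(8*(-6 + 5*3) + q)² = (8*(-6 + 5*3) + 32/5)² = (8*(-6 + 15) + 32/5)² = (8*9 + 32/5)² = (72 + 32/5)² = (392/5)² = 153664/25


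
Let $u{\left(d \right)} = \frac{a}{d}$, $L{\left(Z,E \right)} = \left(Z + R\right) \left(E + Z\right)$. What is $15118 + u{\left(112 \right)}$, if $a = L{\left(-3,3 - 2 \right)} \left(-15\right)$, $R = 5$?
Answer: $\frac{423319}{28} \approx 15119.0$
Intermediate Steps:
$L{\left(Z,E \right)} = \left(5 + Z\right) \left(E + Z\right)$ ($L{\left(Z,E \right)} = \left(Z + 5\right) \left(E + Z\right) = \left(5 + Z\right) \left(E + Z\right)$)
$a = 60$ ($a = \left(\left(-3\right)^{2} + 5 \left(3 - 2\right) + 5 \left(-3\right) + \left(3 - 2\right) \left(-3\right)\right) \left(-15\right) = \left(9 + 5 \cdot 1 - 15 + 1 \left(-3\right)\right) \left(-15\right) = \left(9 + 5 - 15 - 3\right) \left(-15\right) = \left(-4\right) \left(-15\right) = 60$)
$u{\left(d \right)} = \frac{60}{d}$
$15118 + u{\left(112 \right)} = 15118 + \frac{60}{112} = 15118 + 60 \cdot \frac{1}{112} = 15118 + \frac{15}{28} = \frac{423319}{28}$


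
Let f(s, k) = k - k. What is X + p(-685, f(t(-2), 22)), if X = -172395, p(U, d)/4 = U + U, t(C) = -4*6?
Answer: -177875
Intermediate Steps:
t(C) = -24
f(s, k) = 0
p(U, d) = 8*U (p(U, d) = 4*(U + U) = 4*(2*U) = 8*U)
X + p(-685, f(t(-2), 22)) = -172395 + 8*(-685) = -172395 - 5480 = -177875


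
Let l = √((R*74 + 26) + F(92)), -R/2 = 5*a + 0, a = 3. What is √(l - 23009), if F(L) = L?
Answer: √(-23009 + I*√2102) ≈ 0.151 + 151.69*I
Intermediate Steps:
R = -30 (R = -2*(5*3 + 0) = -2*(15 + 0) = -2*15 = -30)
l = I*√2102 (l = √((-30*74 + 26) + 92) = √((-2220 + 26) + 92) = √(-2194 + 92) = √(-2102) = I*√2102 ≈ 45.848*I)
√(l - 23009) = √(I*√2102 - 23009) = √(-23009 + I*√2102)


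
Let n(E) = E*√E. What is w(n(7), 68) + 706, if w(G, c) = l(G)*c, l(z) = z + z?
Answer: 706 + 952*√7 ≈ 3224.8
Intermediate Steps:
l(z) = 2*z
n(E) = E^(3/2)
w(G, c) = 2*G*c (w(G, c) = (2*G)*c = 2*G*c)
w(n(7), 68) + 706 = 2*7^(3/2)*68 + 706 = 2*(7*√7)*68 + 706 = 952*√7 + 706 = 706 + 952*√7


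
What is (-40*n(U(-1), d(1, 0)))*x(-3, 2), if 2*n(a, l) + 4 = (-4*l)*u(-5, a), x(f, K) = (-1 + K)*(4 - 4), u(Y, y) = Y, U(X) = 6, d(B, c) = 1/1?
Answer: 0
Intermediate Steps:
d(B, c) = 1
x(f, K) = 0 (x(f, K) = (-1 + K)*0 = 0)
n(a, l) = -2 + 10*l (n(a, l) = -2 + (-4*l*(-5))/2 = -2 + (20*l)/2 = -2 + 10*l)
(-40*n(U(-1), d(1, 0)))*x(-3, 2) = -40*(-2 + 10*1)*0 = -40*(-2 + 10)*0 = -40*8*0 = -320*0 = 0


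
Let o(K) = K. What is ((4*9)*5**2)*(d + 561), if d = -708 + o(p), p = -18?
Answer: -148500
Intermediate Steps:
d = -726 (d = -708 - 18 = -726)
((4*9)*5**2)*(d + 561) = ((4*9)*5**2)*(-726 + 561) = (36*25)*(-165) = 900*(-165) = -148500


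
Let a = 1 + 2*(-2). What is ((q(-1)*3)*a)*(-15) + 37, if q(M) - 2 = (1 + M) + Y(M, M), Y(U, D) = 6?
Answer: 1117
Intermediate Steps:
q(M) = 9 + M (q(M) = 2 + ((1 + M) + 6) = 2 + (7 + M) = 9 + M)
a = -3 (a = 1 - 4 = -3)
((q(-1)*3)*a)*(-15) + 37 = (((9 - 1)*3)*(-3))*(-15) + 37 = ((8*3)*(-3))*(-15) + 37 = (24*(-3))*(-15) + 37 = -72*(-15) + 37 = 1080 + 37 = 1117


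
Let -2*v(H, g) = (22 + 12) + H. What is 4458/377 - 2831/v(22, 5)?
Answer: 1192111/10556 ≈ 112.93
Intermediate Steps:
v(H, g) = -17 - H/2 (v(H, g) = -((22 + 12) + H)/2 = -(34 + H)/2 = -17 - H/2)
4458/377 - 2831/v(22, 5) = 4458/377 - 2831/(-17 - ½*22) = 4458*(1/377) - 2831/(-17 - 11) = 4458/377 - 2831/(-28) = 4458/377 - 2831*(-1/28) = 4458/377 + 2831/28 = 1192111/10556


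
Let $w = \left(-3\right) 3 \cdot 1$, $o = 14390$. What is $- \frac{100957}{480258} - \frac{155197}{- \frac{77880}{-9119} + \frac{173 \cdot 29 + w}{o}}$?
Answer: $- \frac{222289265934057571}{12730778957664} \approx -17461.0$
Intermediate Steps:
$w = -9$ ($w = \left(-9\right) 1 = -9$)
$- \frac{100957}{480258} - \frac{155197}{- \frac{77880}{-9119} + \frac{173 \cdot 29 + w}{o}} = - \frac{100957}{480258} - \frac{155197}{- \frac{77880}{-9119} + \frac{173 \cdot 29 - 9}{14390}} = \left(-100957\right) \frac{1}{480258} - \frac{155197}{\left(-77880\right) \left(- \frac{1}{9119}\right) + \left(5017 - 9\right) \frac{1}{14390}} = - \frac{100957}{480258} - \frac{155197}{\frac{7080}{829} + 5008 \cdot \frac{1}{14390}} = - \frac{100957}{480258} - \frac{155197}{\frac{7080}{829} + \frac{2504}{7195}} = - \frac{100957}{480258} - \frac{155197}{\frac{53016416}{5964655}} = - \frac{100957}{480258} - \frac{925696562035}{53016416} = - \frac{222289265934057571}{12730778957664}$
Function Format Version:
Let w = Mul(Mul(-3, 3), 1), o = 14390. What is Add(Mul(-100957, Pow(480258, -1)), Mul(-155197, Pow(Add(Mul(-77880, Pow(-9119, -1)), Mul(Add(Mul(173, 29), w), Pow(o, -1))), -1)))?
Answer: Rational(-222289265934057571, 12730778957664) ≈ -17461.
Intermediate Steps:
w = -9 (w = Mul(-9, 1) = -9)
Add(Mul(-100957, Pow(480258, -1)), Mul(-155197, Pow(Add(Mul(-77880, Pow(-9119, -1)), Mul(Add(Mul(173, 29), w), Pow(o, -1))), -1))) = Add(Mul(-100957, Pow(480258, -1)), Mul(-155197, Pow(Add(Mul(-77880, Pow(-9119, -1)), Mul(Add(Mul(173, 29), -9), Pow(14390, -1))), -1))) = Add(Mul(-100957, Rational(1, 480258)), Mul(-155197, Pow(Add(Mul(-77880, Rational(-1, 9119)), Mul(Add(5017, -9), Rational(1, 14390))), -1))) = Add(Rational(-100957, 480258), Mul(-155197, Pow(Add(Rational(7080, 829), Mul(5008, Rational(1, 14390))), -1))) = Add(Rational(-100957, 480258), Mul(-155197, Pow(Add(Rational(7080, 829), Rational(2504, 7195)), -1))) = Add(Rational(-100957, 480258), Mul(-155197, Pow(Rational(53016416, 5964655), -1))) = Add(Rational(-100957, 480258), Mul(-155197, Rational(5964655, 53016416))) = Add(Rational(-100957, 480258), Rational(-925696562035, 53016416)) = Rational(-222289265934057571, 12730778957664)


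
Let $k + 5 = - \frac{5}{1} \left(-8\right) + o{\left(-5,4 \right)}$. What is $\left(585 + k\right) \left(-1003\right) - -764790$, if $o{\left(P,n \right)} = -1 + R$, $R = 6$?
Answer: $137915$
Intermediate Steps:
$o{\left(P,n \right)} = 5$ ($o{\left(P,n \right)} = -1 + 6 = 5$)
$k = 40$ ($k = -5 + \left(- \frac{5}{1} \left(-8\right) + 5\right) = -5 + \left(\left(-5\right) 1 \left(-8\right) + 5\right) = -5 + \left(\left(-5\right) \left(-8\right) + 5\right) = -5 + \left(40 + 5\right) = -5 + 45 = 40$)
$\left(585 + k\right) \left(-1003\right) - -764790 = \left(585 + 40\right) \left(-1003\right) - -764790 = 625 \left(-1003\right) + 764790 = -626875 + 764790 = 137915$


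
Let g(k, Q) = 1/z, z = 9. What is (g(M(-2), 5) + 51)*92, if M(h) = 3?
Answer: 42320/9 ≈ 4702.2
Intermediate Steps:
g(k, Q) = ⅑ (g(k, Q) = 1/9 = ⅑)
(g(M(-2), 5) + 51)*92 = (⅑ + 51)*92 = (460/9)*92 = 42320/9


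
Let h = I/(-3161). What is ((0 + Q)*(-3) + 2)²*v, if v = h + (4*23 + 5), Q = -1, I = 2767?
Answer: 7596250/3161 ≈ 2403.1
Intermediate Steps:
h = -2767/3161 (h = 2767/(-3161) = 2767*(-1/3161) = -2767/3161 ≈ -0.87536)
v = 303850/3161 (v = -2767/3161 + (4*23 + 5) = -2767/3161 + (92 + 5) = -2767/3161 + 97 = 303850/3161 ≈ 96.125)
((0 + Q)*(-3) + 2)²*v = ((0 - 1)*(-3) + 2)²*(303850/3161) = (-1*(-3) + 2)²*(303850/3161) = (3 + 2)²*(303850/3161) = 5²*(303850/3161) = 25*(303850/3161) = 7596250/3161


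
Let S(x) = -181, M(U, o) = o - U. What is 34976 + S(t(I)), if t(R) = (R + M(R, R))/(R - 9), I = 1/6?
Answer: 34795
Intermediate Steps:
I = ⅙ (I = 1*(⅙) = ⅙ ≈ 0.16667)
t(R) = R/(-9 + R) (t(R) = (R + (R - R))/(R - 9) = (R + 0)/(-9 + R) = R/(-9 + R))
34976 + S(t(I)) = 34976 - 181 = 34795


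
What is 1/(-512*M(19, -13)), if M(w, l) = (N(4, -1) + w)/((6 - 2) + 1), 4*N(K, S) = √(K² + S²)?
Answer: -95/184288 + 5*√17/737152 ≈ -0.00048753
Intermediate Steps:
N(K, S) = √(K² + S²)/4
M(w, l) = w/5 + √17/20 (M(w, l) = (√(4² + (-1)²)/4 + w)/((6 - 2) + 1) = (√(16 + 1)/4 + w)/(4 + 1) = (√17/4 + w)/5 = (w + √17/4)*(⅕) = w/5 + √17/20)
1/(-512*M(19, -13)) = 1/(-512*((⅕)*19 + √17/20)) = 1/(-512*(19/5 + √17/20)) = 1/(-9728/5 - 128*√17/5)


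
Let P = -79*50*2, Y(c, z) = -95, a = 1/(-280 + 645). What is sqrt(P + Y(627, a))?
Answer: I*sqrt(7995) ≈ 89.415*I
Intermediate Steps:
a = 1/365 ≈ 0.0027397
P = -7900 (P = -3950*2 = -7900)
sqrt(P + Y(627, a)) = sqrt(-7900 - 95) = sqrt(-7995) = I*sqrt(7995)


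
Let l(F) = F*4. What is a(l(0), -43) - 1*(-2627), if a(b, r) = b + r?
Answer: 2584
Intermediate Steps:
l(F) = 4*F
a(l(0), -43) - 1*(-2627) = (4*0 - 43) - 1*(-2627) = (0 - 43) + 2627 = -43 + 2627 = 2584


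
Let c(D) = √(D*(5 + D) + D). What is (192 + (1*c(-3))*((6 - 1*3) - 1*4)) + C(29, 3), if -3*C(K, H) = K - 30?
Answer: 577/3 - 3*I ≈ 192.33 - 3.0*I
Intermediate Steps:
c(D) = √(D + D*(5 + D))
C(K, H) = 10 - K/3 (C(K, H) = -(K - 30)/3 = -(-30 + K)/3 = 10 - K/3)
(192 + (1*c(-3))*((6 - 1*3) - 1*4)) + C(29, 3) = (192 + (1*√(-3*(6 - 3)))*((6 - 1*3) - 1*4)) + (10 - ⅓*29) = (192 + (1*√(-3*3))*((6 - 3) - 4)) + (10 - 29/3) = (192 + (1*√(-9))*(3 - 4)) + ⅓ = (192 + (1*(3*I))*(-1)) + ⅓ = (192 + (3*I)*(-1)) + ⅓ = (192 - 3*I) + ⅓ = 577/3 - 3*I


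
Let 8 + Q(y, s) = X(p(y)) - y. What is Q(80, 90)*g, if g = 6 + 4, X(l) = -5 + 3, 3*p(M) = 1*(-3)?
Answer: -900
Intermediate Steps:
p(M) = -1 (p(M) = (1*(-3))/3 = (⅓)*(-3) = -1)
X(l) = -2
Q(y, s) = -10 - y (Q(y, s) = -8 + (-2 - y) = -10 - y)
g = 10
Q(80, 90)*g = (-10 - 1*80)*10 = (-10 - 80)*10 = -90*10 = -900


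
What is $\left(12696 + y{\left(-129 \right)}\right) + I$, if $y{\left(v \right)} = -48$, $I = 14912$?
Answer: $27560$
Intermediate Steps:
$\left(12696 + y{\left(-129 \right)}\right) + I = \left(12696 - 48\right) + 14912 = 12648 + 14912 = 27560$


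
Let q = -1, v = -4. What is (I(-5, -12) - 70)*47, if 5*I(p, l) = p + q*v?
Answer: -16497/5 ≈ -3299.4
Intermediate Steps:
I(p, l) = 4/5 + p/5 (I(p, l) = (p - 1*(-4))/5 = (p + 4)/5 = (4 + p)/5 = 4/5 + p/5)
(I(-5, -12) - 70)*47 = ((4/5 + (1/5)*(-5)) - 70)*47 = ((4/5 - 1) - 70)*47 = (-1/5 - 70)*47 = -351/5*47 = -16497/5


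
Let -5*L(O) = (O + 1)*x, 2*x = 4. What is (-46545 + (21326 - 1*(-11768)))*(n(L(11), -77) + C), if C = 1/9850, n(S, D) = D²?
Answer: -785547156601/9850 ≈ -7.9751e+7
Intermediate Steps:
x = 2 (x = (½)*4 = 2)
L(O) = -⅖ - 2*O/5 (L(O) = -(O + 1)*2/5 = -(1 + O)*2/5 = -(2 + 2*O)/5 = -⅖ - 2*O/5)
C = 1/9850 ≈ 0.00010152
(-46545 + (21326 - 1*(-11768)))*(n(L(11), -77) + C) = (-46545 + (21326 - 1*(-11768)))*((-77)² + 1/9850) = (-46545 + (21326 + 11768))*(5929 + 1/9850) = (-46545 + 33094)*(58400651/9850) = -13451*58400651/9850 = -785547156601/9850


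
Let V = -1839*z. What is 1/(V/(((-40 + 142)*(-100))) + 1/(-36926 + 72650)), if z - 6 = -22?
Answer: -15182700/43797199 ≈ -0.34666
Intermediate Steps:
z = -16 (z = 6 - 22 = -16)
V = 29424 (V = -1839*(-16) = 29424)
1/(V/(((-40 + 142)*(-100))) + 1/(-36926 + 72650)) = 1/(29424/(((-40 + 142)*(-100))) + 1/(-36926 + 72650)) = 1/(29424/((102*(-100))) + 1/35724) = 1/(29424/(-10200) + 1/35724) = 1/(29424*(-1/10200) + 1/35724) = 1/(-1226/425 + 1/35724) = 1/(-43797199/15182700) = -15182700/43797199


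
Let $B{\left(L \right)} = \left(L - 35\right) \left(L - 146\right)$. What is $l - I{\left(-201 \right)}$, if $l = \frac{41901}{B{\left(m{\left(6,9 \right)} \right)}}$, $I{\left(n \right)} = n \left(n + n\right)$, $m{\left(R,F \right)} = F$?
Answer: $- \frac{287774823}{3562} \approx -80790.0$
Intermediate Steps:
$B{\left(L \right)} = \left(-146 + L\right) \left(-35 + L\right)$ ($B{\left(L \right)} = \left(-35 + L\right) \left(-146 + L\right) = \left(-146 + L\right) \left(-35 + L\right)$)
$I{\left(n \right)} = 2 n^{2}$ ($I{\left(n \right)} = n 2 n = 2 n^{2}$)
$l = \frac{41901}{3562}$ ($l = \frac{41901}{5110 + 9^{2} - 1629} = \frac{41901}{5110 + 81 - 1629} = \frac{41901}{3562} \approx 11.763$)
$l - I{\left(-201 \right)} = \frac{41901}{3562} - 2 \left(-201\right)^{2} = \frac{41901}{3562} - 2 \cdot 40401 = \frac{41901}{3562} - 80802 = - \frac{287774823}{3562}$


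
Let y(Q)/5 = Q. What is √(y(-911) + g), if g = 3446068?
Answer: √3441513 ≈ 1855.1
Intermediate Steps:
y(Q) = 5*Q
√(y(-911) + g) = √(5*(-911) + 3446068) = √(-4555 + 3446068) = √3441513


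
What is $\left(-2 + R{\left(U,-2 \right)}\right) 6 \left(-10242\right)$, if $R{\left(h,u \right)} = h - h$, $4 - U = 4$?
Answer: $122904$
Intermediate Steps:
$U = 0$ ($U = 4 - 4 = 0$)
$R{\left(h,u \right)} = 0$
$\left(-2 + R{\left(U,-2 \right)}\right) 6 \left(-10242\right) = \left(-2 + 0\right) 6 \left(-10242\right) = \left(-2\right) 6 \left(-10242\right) = \left(-12\right) \left(-10242\right) = 122904$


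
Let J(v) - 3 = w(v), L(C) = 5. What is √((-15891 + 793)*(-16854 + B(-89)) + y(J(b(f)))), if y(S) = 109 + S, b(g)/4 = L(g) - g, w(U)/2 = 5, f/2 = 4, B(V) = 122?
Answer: 19*√699778 ≈ 15894.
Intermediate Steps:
f = 8 (f = 2*4 = 8)
w(U) = 10 (w(U) = 2*5 = 10)
b(g) = 20 - 4*g (b(g) = 4*(5 - g) = 20 - 4*g)
J(v) = 13 (J(v) = 3 + 10 = 13)
√((-15891 + 793)*(-16854 + B(-89)) + y(J(b(f)))) = √((-15891 + 793)*(-16854 + 122) + (109 + 13)) = √(-15098*(-16732) + 122) = √(252619736 + 122) = √252619858 = 19*√699778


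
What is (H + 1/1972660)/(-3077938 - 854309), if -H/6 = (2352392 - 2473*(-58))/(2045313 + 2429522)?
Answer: 1181619689125/1388449363586557668 ≈ 8.5104e-7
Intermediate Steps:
H = -14974956/4474835 (H = -6*(2352392 - 2473*(-58))/(2045313 + 2429522) = -6*(2352392 + 143434)/4474835 = -14974956/4474835 ≈ -3.3465)
(H + 1/1972660)/(-3077938 - 854309) = (-14974956/4474835 + 1/1972660)/(-3077938 - 854309) = (-14974956/4474835 + 1/1972660)/(-3932247) = -1181619689125/353093120444*(-1/3932247) = 1181619689125/1388449363586557668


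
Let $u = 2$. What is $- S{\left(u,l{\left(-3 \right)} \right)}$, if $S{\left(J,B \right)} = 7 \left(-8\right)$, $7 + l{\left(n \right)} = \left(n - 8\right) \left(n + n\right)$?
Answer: $56$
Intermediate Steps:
$l{\left(n \right)} = -7 + 2 n \left(-8 + n\right)$ ($l{\left(n \right)} = -7 + \left(n - 8\right) \left(n + n\right) = -7 + \left(-8 + n\right) 2 n = -7 + 2 n \left(-8 + n\right)$)
$S{\left(J,B \right)} = -56$
$- S{\left(u,l{\left(-3 \right)} \right)} = \left(-1\right) \left(-56\right) = 56$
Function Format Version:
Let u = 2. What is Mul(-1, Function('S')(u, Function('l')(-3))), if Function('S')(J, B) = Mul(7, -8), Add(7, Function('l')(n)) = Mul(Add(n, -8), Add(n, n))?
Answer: 56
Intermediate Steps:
Function('l')(n) = Add(-7, Mul(2, n, Add(-8, n))) (Function('l')(n) = Add(-7, Mul(Add(n, -8), Add(n, n))) = Add(-7, Mul(Add(-8, n), Mul(2, n))) = Add(-7, Mul(2, n, Add(-8, n))))
Function('S')(J, B) = -56
Mul(-1, Function('S')(u, Function('l')(-3))) = Mul(-1, -56) = 56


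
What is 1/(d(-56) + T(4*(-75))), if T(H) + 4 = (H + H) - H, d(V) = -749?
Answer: -1/1053 ≈ -0.00094967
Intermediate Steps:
T(H) = -4 + H (T(H) = -4 + ((H + H) - H) = -4 + (2*H - H) = -4 + H)
1/(d(-56) + T(4*(-75))) = 1/(-749 + (-4 + 4*(-75))) = 1/(-749 + (-4 - 300)) = 1/(-749 - 304) = 1/(-1053) = -1/1053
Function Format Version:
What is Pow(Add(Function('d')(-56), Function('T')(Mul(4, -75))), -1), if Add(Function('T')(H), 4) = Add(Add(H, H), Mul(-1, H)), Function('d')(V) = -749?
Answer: Rational(-1, 1053) ≈ -0.00094967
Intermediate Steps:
Function('T')(H) = Add(-4, H) (Function('T')(H) = Add(-4, Add(Add(H, H), Mul(-1, H))) = Add(-4, Add(Mul(2, H), Mul(-1, H))) = Add(-4, H))
Pow(Add(Function('d')(-56), Function('T')(Mul(4, -75))), -1) = Pow(Add(-749, Add(-4, Mul(4, -75))), -1) = Pow(Add(-749, Add(-4, -300)), -1) = Pow(Add(-749, -304), -1) = Pow(-1053, -1) = Rational(-1, 1053)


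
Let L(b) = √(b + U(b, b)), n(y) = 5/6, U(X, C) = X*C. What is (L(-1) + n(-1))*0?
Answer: 0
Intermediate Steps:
U(X, C) = C*X
n(y) = ⅚ (n(y) = 5*(⅙) = ⅚)
L(b) = √(b + b²) (L(b) = √(b + b*b) = √(b + b²))
(L(-1) + n(-1))*0 = (√(-(1 - 1)) + ⅚)*0 = (√(-1*0) + ⅚)*0 = (√0 + ⅚)*0 = (0 + ⅚)*0 = (⅚)*0 = 0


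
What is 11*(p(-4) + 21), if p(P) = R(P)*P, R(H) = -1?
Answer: 275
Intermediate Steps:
p(P) = -P
11*(p(-4) + 21) = 11*(-1*(-4) + 21) = 11*(4 + 21) = 11*25 = 275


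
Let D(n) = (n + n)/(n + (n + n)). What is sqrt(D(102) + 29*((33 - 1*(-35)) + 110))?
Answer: 88*sqrt(6)/3 ≈ 71.852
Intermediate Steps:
D(n) = 2/3 (D(n) = (2*n)/(n + 2*n) = (2*n)/((3*n)) = (2*n)*(1/(3*n)) = 2/3)
sqrt(D(102) + 29*((33 - 1*(-35)) + 110)) = sqrt(2/3 + 29*((33 - 1*(-35)) + 110)) = sqrt(2/3 + 29*((33 + 35) + 110)) = sqrt(2/3 + 29*(68 + 110)) = sqrt(2/3 + 29*178) = sqrt(2/3 + 5162) = sqrt(15488/3) = 88*sqrt(6)/3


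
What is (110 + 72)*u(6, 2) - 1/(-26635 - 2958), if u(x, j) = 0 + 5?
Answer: 26929631/29593 ≈ 910.00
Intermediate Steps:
u(x, j) = 5
(110 + 72)*u(6, 2) - 1/(-26635 - 2958) = (110 + 72)*5 - 1/(-26635 - 2958) = 182*5 - 1/(-29593) = 910 - 1*(-1/29593) = 910 + 1/29593 = 26929631/29593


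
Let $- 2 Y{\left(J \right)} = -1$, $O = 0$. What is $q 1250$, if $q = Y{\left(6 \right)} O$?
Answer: $0$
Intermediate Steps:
$Y{\left(J \right)} = \frac{1}{2}$ ($Y{\left(J \right)} = \left(- \frac{1}{2}\right) \left(-1\right) = \frac{1}{2}$)
$q = 0$ ($q = \frac{1}{2} \cdot 0 = 0$)
$q 1250 = 0 \cdot 1250 = 0$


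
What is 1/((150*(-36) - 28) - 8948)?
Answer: -1/14376 ≈ -6.9560e-5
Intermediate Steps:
1/((150*(-36) - 28) - 8948) = 1/((-5400 - 28) - 8948) = 1/(-5428 - 8948) = 1/(-14376) = -1/14376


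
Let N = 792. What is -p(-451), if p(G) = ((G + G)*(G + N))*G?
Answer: -138719482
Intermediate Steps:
p(G) = 2*G²*(792 + G) (p(G) = ((G + G)*(G + 792))*G = ((2*G)*(792 + G))*G = (2*G*(792 + G))*G = 2*G²*(792 + G))
-p(-451) = -2*(-451)²*(792 - 451) = -2*203401*341 = -1*138719482 = -138719482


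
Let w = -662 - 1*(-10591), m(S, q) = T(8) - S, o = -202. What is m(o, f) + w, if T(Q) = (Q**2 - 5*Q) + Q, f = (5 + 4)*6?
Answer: 10163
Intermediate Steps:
f = 54 (f = 9*6 = 54)
T(Q) = Q**2 - 4*Q
m(S, q) = 32 - S (m(S, q) = 8*(-4 + 8) - S = 8*4 - S = 32 - S)
w = 9929 (w = -662 + 10591 = 9929)
m(o, f) + w = (32 - 1*(-202)) + 9929 = (32 + 202) + 9929 = 234 + 9929 = 10163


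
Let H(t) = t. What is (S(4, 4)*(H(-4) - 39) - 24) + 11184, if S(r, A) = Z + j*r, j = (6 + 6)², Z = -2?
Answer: -13522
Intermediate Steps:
j = 144 (j = 12² = 144)
S(r, A) = -2 + 144*r
(S(4, 4)*(H(-4) - 39) - 24) + 11184 = ((-2 + 144*4)*(-4 - 39) - 24) + 11184 = ((-2 + 576)*(-43) - 24) + 11184 = (574*(-43) - 24) + 11184 = (-24682 - 24) + 11184 = -24706 + 11184 = -13522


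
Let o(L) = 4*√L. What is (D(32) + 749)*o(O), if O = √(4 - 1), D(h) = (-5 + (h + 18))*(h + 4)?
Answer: 9476*3^(¼) ≈ 12471.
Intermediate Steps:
D(h) = (4 + h)*(13 + h) (D(h) = (-5 + (18 + h))*(4 + h) = (13 + h)*(4 + h) = (4 + h)*(13 + h))
O = √3 ≈ 1.7320
(D(32) + 749)*o(O) = ((52 + 32² + 17*32) + 749)*(4*√(√3)) = ((52 + 1024 + 544) + 749)*(4*3^(¼)) = (1620 + 749)*(4*3^(¼)) = 2369*(4*3^(¼)) = 9476*3^(¼)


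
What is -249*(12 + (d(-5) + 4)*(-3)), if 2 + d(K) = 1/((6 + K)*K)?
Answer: -8217/5 ≈ -1643.4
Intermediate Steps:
d(K) = -2 + 1/(K*(6 + K)) (d(K) = -2 + 1/((6 + K)*K) = -2 + 1/(K*(6 + K)))
-249*(12 + (d(-5) + 4)*(-3)) = -249*(12 + ((1 - 12*(-5) - 2*(-5)²)/((-5)*(6 - 5)) + 4)*(-3)) = -249*(12 + (-⅕*(1 + 60 - 2*25)/1 + 4)*(-3)) = -249*(12 + (-⅕*1*(1 + 60 - 50) + 4)*(-3)) = -249*(12 + (-⅕*1*11 + 4)*(-3)) = -249*(12 + (-11/5 + 4)*(-3)) = -249*(12 + (9/5)*(-3)) = -249*(12 - 27/5) = -249*33/5 = -8217/5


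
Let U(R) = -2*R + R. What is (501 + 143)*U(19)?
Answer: -12236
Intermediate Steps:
U(R) = -R
(501 + 143)*U(19) = (501 + 143)*(-1*19) = 644*(-19) = -12236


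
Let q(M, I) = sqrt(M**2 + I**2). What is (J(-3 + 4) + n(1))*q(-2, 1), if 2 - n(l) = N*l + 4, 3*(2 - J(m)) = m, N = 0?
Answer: -sqrt(5)/3 ≈ -0.74536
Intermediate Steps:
q(M, I) = sqrt(I**2 + M**2)
J(m) = 2 - m/3
n(l) = -2 (n(l) = 2 - (0*l + 4) = 2 - (0 + 4) = 2 - 1*4 = 2 - 4 = -2)
(J(-3 + 4) + n(1))*q(-2, 1) = ((2 - (-3 + 4)/3) - 2)*sqrt(1**2 + (-2)**2) = ((2 - 1/3*1) - 2)*sqrt(1 + 4) = ((2 - 1/3) - 2)*sqrt(5) = (5/3 - 2)*sqrt(5) = -sqrt(5)/3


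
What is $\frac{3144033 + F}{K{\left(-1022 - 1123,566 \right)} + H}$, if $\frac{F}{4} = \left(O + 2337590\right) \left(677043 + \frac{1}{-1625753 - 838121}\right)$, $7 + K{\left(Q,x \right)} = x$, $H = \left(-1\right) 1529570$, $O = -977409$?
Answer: $- \frac{4537972056320240243}{1883645224307} \approx -2.4091 \cdot 10^{6}$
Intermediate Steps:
$H = -1529570$
$K{\left(Q,x \right)} = -7 + x$
$F = \frac{4537968183069658322}{1231937}$ ($F = 4 \left(-977409 + 2337590\right) \left(677043 + \frac{1}{-1625753 - 838121}\right) = 4 \cdot 1360181 \left(677043 + \frac{1}{-2463874}\right) = 4 \cdot 1360181 \left(677043 - \frac{1}{2463874}\right) = 4 \cdot 1360181 \cdot \frac{1668148644581}{2463874} = 4 \cdot \frac{2268984091534829161}{2463874} = \frac{4537968183069658322}{1231937} \approx 3.6836 \cdot 10^{12}$)
$\frac{3144033 + F}{K{\left(-1022 - 1123,566 \right)} + H} = \frac{3144033 + \frac{4537968183069658322}{1231937}}{\left(-7 + 566\right) - 1529570} = \frac{4537972056320240243}{1231937 \left(559 - 1529570\right)} = \frac{4537972056320240243}{1231937 \left(-1529011\right)} = \frac{4537972056320240243}{1231937} \left(- \frac{1}{1529011}\right) = - \frac{4537972056320240243}{1883645224307}$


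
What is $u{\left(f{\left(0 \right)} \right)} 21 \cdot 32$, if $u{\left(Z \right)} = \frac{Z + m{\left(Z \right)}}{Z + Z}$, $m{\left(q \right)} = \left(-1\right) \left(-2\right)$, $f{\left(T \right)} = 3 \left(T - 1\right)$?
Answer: $112$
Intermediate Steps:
$f{\left(T \right)} = -3 + 3 T$ ($f{\left(T \right)} = 3 \left(-1 + T\right) = -3 + 3 T$)
$m{\left(q \right)} = 2$
$u{\left(Z \right)} = \frac{2 + Z}{2 Z}$ ($u{\left(Z \right)} = \frac{Z + 2}{Z + Z} = \frac{2 + Z}{2 Z}$)
$u{\left(f{\left(0 \right)} \right)} 21 \cdot 32 = \frac{2 + \left(-3 + 3 \cdot 0\right)}{2 \left(-3 + 3 \cdot 0\right)} 21 \cdot 32 = \frac{2 + \left(-3 + 0\right)}{2 \left(-3 + 0\right)} 21 \cdot 32 = \frac{2 - 3}{2 \left(-3\right)} 21 \cdot 32 = \frac{1}{2} \left(- \frac{1}{3}\right) \left(-1\right) 21 \cdot 32 = \frac{1}{6} \cdot 21 \cdot 32 = \frac{7}{2} \cdot 32 = 112$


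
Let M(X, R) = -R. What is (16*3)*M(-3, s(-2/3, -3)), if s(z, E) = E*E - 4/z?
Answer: -720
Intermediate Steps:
s(z, E) = E² - 4/z
(16*3)*M(-3, s(-2/3, -3)) = (16*3)*(-((-3)² - 4/((-2/3)))) = 48*(-(9 - 4/((-2*⅓)))) = 48*(-(9 - 4/(-⅔))) = 48*(-(9 - 4*(-3/2))) = 48*(-(9 + 6)) = 48*(-1*15) = 48*(-15) = -720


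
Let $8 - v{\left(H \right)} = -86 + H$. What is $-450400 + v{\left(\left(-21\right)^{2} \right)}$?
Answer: $-450747$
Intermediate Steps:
$v{\left(H \right)} = 94 - H$ ($v{\left(H \right)} = 8 - \left(-86 + H\right) = 94 - H$)
$-450400 + v{\left(\left(-21\right)^{2} \right)} = -450400 + \left(94 - \left(-21\right)^{2}\right) = -450400 + \left(94 - 441\right) = -450400 - 347 = -450747$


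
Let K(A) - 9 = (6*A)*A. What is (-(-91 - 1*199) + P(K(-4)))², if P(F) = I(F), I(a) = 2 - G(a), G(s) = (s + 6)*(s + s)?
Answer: 529828324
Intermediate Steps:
G(s) = 2*s*(6 + s) (G(s) = (6 + s)*(2*s) = 2*s*(6 + s))
I(a) = 2 - 2*a*(6 + a)
K(A) = 9 + 6*A² (K(A) = 9 + (6*A)*A = 9 + 6*A²)
P(F) = 2 - 2*F*(6 + F)
(-(-91 - 1*199) + P(K(-4)))² = (-(-91 - 1*199) + (2 - 2*(9 + 6*(-4)²)*(6 + (9 + 6*(-4)²))))² = (-(-91 - 199) + (2 - 2*(9 + 6*16)*(6 + (9 + 6*16))))² = (-1*(-290) + (2 - 2*(9 + 96)*(6 + (9 + 96))))² = (290 + (2 - 2*105*(6 + 105)))² = (290 + (2 - 2*105*111))² = (290 + (2 - 23310))² = (290 - 23308)² = (-23018)² = 529828324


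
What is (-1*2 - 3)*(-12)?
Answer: 60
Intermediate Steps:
(-1*2 - 3)*(-12) = (-2 - 3)*(-12) = -5*(-12) = 60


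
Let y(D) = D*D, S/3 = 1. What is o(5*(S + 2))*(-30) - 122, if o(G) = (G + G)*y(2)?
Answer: -6122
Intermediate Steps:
S = 3 (S = 3*1 = 3)
y(D) = D²
o(G) = 8*G (o(G) = (G + G)*2² = (2*G)*4 = 8*G)
o(5*(S + 2))*(-30) - 122 = (8*(5*(3 + 2)))*(-30) - 122 = (8*(5*5))*(-30) - 122 = (8*25)*(-30) - 122 = 200*(-30) - 122 = -6000 - 122 = -6122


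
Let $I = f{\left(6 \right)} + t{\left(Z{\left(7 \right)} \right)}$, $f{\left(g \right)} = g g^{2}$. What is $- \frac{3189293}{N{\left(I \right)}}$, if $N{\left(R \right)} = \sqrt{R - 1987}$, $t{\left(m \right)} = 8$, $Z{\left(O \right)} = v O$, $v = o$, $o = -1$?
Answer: $\frac{3189293 i \sqrt{1763}}{1763} \approx 75957.0 i$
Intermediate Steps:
$v = -1$
$Z{\left(O \right)} = - O$
$f{\left(g \right)} = g^{3}$
$I = 224$ ($I = 6^{3} + 8 = 216 + 8 = 224$)
$N{\left(R \right)} = \sqrt{-1987 + R}$
$- \frac{3189293}{N{\left(I \right)}} = - \frac{3189293}{\sqrt{-1987 + 224}} = - \frac{3189293}{\sqrt{-1763}} = - \frac{3189293}{i \sqrt{1763}} = - 3189293 \left(- \frac{i \sqrt{1763}}{1763}\right) = \frac{3189293 i \sqrt{1763}}{1763}$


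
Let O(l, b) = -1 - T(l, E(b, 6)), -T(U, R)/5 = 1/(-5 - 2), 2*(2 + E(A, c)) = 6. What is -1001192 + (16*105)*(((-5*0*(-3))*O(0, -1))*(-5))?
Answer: -1001192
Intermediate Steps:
E(A, c) = 1 (E(A, c) = -2 + (½)*6 = -2 + 3 = 1)
T(U, R) = 5/7 (T(U, R) = -5/(-5 - 2) = -5/(-7) = -5*(-⅐) = 5/7)
O(l, b) = -12/7 (O(l, b) = -1 - 1*5/7 = -1 - 5/7 = -12/7)
-1001192 + (16*105)*(((-5*0*(-3))*O(0, -1))*(-5)) = -1001192 + (16*105)*(((-5*0*(-3))*(-12/7))*(-5)) = -1001192 + 1680*(((0*(-3))*(-12/7))*(-5)) = -1001192 + 1680*((0*(-12/7))*(-5)) = -1001192 + 1680*(0*(-5)) = -1001192 + 1680*0 = -1001192 + 0 = -1001192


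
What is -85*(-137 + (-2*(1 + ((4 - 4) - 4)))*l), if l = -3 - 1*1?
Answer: 13685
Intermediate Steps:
l = -4 (l = -3 - 1 = -4)
-85*(-137 + (-2*(1 + ((4 - 4) - 4)))*l) = -85*(-137 - 2*(1 + ((4 - 4) - 4))*(-4)) = -85*(-137 - 2*(1 + (0 - 4))*(-4)) = -85*(-137 - 2*(1 - 4)*(-4)) = -85*(-137 - 2*(-3)*(-4)) = -85*(-137 + 6*(-4)) = -85*(-137 - 24) = -85*(-161) = 13685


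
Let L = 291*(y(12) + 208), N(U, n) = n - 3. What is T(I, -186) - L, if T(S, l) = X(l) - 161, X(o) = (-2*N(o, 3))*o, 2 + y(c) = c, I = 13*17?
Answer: -63599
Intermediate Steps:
I = 221
y(c) = -2 + c
N(U, n) = -3 + n
L = 63438 (L = 291*((-2 + 12) + 208) = 291*(10 + 208) = 291*218 = 63438)
X(o) = 0 (X(o) = (-2*(-3 + 3))*o = (-2*0)*o = 0*o = 0)
T(S, l) = -161 (T(S, l) = 0 - 161 = -161)
T(I, -186) - L = -161 - 1*63438 = -161 - 63438 = -63599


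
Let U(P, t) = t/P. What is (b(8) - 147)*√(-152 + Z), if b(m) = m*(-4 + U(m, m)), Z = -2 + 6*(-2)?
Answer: -171*I*√166 ≈ -2203.2*I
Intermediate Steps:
Z = -14 (Z = -2 - 12 = -14)
b(m) = -3*m (b(m) = m*(-4 + m/m) = m*(-4 + 1) = m*(-3) = -3*m)
(b(8) - 147)*√(-152 + Z) = (-3*8 - 147)*√(-152 - 14) = (-24 - 147)*√(-166) = -171*I*√166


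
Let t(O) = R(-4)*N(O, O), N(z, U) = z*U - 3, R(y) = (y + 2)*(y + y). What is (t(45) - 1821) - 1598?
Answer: 28933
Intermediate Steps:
R(y) = 2*y*(2 + y) (R(y) = (2 + y)*(2*y) = 2*y*(2 + y))
N(z, U) = -3 + U*z (N(z, U) = U*z - 3 = -3 + U*z)
t(O) = -48 + 16*O² (t(O) = (2*(-4)*(2 - 4))*(-3 + O*O) = (2*(-4)*(-2))*(-3 + O²) = 16*(-3 + O²) = -48 + 16*O²)
(t(45) - 1821) - 1598 = ((-48 + 16*45²) - 1821) - 1598 = ((-48 + 16*2025) - 1821) - 1598 = ((-48 + 32400) - 1821) - 1598 = (32352 - 1821) - 1598 = 30531 - 1598 = 28933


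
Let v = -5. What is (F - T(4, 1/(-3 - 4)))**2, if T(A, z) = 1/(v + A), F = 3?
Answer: 16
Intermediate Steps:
T(A, z) = 1/(-5 + A)
(F - T(4, 1/(-3 - 4)))**2 = (3 - 1/(-5 + 4))**2 = (3 - 1/(-1))**2 = (3 - 1*(-1))**2 = (3 + 1)**2 = 4**2 = 16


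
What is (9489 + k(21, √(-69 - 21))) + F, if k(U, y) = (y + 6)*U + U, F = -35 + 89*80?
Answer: 16721 + 63*I*√10 ≈ 16721.0 + 199.22*I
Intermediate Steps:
F = 7085 (F = -35 + 7120 = 7085)
k(U, y) = U + U*(6 + y) (k(U, y) = (6 + y)*U + U = U*(6 + y) + U = U + U*(6 + y))
(9489 + k(21, √(-69 - 21))) + F = (9489 + 21*(7 + √(-69 - 21))) + 7085 = (9489 + 21*(7 + √(-90))) + 7085 = (9489 + 21*(7 + 3*I*√10)) + 7085 = (9489 + (147 + 63*I*√10)) + 7085 = (9636 + 63*I*√10) + 7085 = 16721 + 63*I*√10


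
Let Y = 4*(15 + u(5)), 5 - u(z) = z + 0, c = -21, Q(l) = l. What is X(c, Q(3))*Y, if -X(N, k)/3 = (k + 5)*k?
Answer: -4320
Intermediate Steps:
u(z) = 5 - z (u(z) = 5 - (z + 0) = 5 - z)
X(N, k) = -3*k*(5 + k) (X(N, k) = -3*(k + 5)*k = -3*(5 + k)*k = -3*k*(5 + k))
Y = 60 (Y = 4*(15 + (5 - 1*5)) = 4*(15 + (5 - 5)) = 4*(15 + 0) = 4*15 = 60)
X(c, Q(3))*Y = -3*3*(5 + 3)*60 = -3*3*8*60 = -72*60 = -4320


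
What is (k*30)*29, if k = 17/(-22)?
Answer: -7395/11 ≈ -672.27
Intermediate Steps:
k = -17/22 (k = 17*(-1/22) = -17/22 ≈ -0.77273)
(k*30)*29 = -17/22*30*29 = -255/11*29 = -7395/11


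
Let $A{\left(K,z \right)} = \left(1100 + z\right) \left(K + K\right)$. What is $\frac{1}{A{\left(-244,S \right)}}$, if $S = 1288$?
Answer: $- \frac{1}{1165344} \approx -8.5812 \cdot 10^{-7}$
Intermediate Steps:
$A{\left(K,z \right)} = 2 K \left(1100 + z\right)$ ($A{\left(K,z \right)} = \left(1100 + z\right) 2 K = 2 K \left(1100 + z\right)$)
$\frac{1}{A{\left(-244,S \right)}} = \frac{1}{2 \left(-244\right) \left(1100 + 1288\right)} = \frac{1}{2 \left(-244\right) 2388} = \frac{1}{-1165344} = - \frac{1}{1165344}$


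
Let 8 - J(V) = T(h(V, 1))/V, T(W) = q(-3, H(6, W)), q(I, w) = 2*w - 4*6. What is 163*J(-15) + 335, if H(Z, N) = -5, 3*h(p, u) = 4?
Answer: 19043/15 ≈ 1269.5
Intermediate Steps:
h(p, u) = 4/3 (h(p, u) = (⅓)*4 = 4/3)
q(I, w) = -24 + 2*w (q(I, w) = 2*w - 24 = -24 + 2*w)
T(W) = -34 (T(W) = -24 + 2*(-5) = -24 - 10 = -34)
J(V) = 8 + 34/V (J(V) = 8 - (-34)/V = 8 + 34/V)
163*J(-15) + 335 = 163*(8 + 34/(-15)) + 335 = 163*(8 + 34*(-1/15)) + 335 = 163*(8 - 34/15) + 335 = 163*(86/15) + 335 = 14018/15 + 335 = 19043/15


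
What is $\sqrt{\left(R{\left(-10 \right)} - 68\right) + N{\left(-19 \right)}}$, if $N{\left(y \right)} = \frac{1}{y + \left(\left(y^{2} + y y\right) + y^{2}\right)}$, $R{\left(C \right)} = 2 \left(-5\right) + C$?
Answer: $\frac{i \sqrt{24905846}}{532} \approx 9.3808 i$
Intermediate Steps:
$R{\left(C \right)} = -10 + C$
$N{\left(y \right)} = \frac{1}{y + 3 y^{2}}$ ($N{\left(y \right)} = \frac{1}{y + \left(\left(y^{2} + y^{2}\right) + y^{2}\right)} = \frac{1}{y + \left(2 y^{2} + y^{2}\right)} = \frac{1}{y + 3 y^{2}}$)
$\sqrt{\left(R{\left(-10 \right)} - 68\right) + N{\left(-19 \right)}} = \sqrt{\left(\left(-10 - 10\right) - 68\right) + \frac{1}{\left(-19\right) \left(1 + 3 \left(-19\right)\right)}} = \sqrt{\left(-20 - 68\right) - \frac{1}{19 \left(1 - 57\right)}} = \sqrt{-88 - \frac{1}{19 \left(-56\right)}} = \sqrt{-88 - - \frac{1}{1064}} = \sqrt{-88 + \frac{1}{1064}} = \sqrt{- \frac{93631}{1064}} = \frac{i \sqrt{24905846}}{532}$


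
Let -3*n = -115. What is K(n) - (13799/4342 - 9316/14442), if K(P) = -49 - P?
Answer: -2817630371/31353582 ≈ -89.866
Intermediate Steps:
n = 115/3 (n = -⅓*(-115) = 115/3 ≈ 38.333)
K(n) - (13799/4342 - 9316/14442) = (-49 - 1*115/3) - (13799/4342 - 9316/14442) = (-49 - 115/3) - (13799*(1/4342) - 9316*1/14442) = -262/3 - (13799/4342 - 4658/7221) = -262/3 - 1*79417543/31353582 = -262/3 - 79417543/31353582 = -2817630371/31353582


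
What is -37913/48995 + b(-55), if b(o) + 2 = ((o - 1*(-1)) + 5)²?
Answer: 117501092/48995 ≈ 2398.2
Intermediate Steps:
b(o) = -2 + (6 + o)² (b(o) = -2 + ((o - 1*(-1)) + 5)² = -2 + ((o + 1) + 5)² = -2 + ((1 + o) + 5)² = -2 + (6 + o)²)
-37913/48995 + b(-55) = -37913/48995 + (-2 + (6 - 55)²) = -37913*1/48995 + (-2 + (-49)²) = -37913/48995 + (-2 + 2401) = -37913/48995 + 2399 = 117501092/48995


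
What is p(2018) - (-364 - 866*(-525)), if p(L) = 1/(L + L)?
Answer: -1833498295/4036 ≈ -4.5429e+5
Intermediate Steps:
p(L) = 1/(2*L)
p(2018) - (-364 - 866*(-525)) = (½)/2018 - (-364 - 866*(-525)) = (½)*(1/2018) - (-364 + 454650) = 1/4036 - 1*454286 = 1/4036 - 454286 = -1833498295/4036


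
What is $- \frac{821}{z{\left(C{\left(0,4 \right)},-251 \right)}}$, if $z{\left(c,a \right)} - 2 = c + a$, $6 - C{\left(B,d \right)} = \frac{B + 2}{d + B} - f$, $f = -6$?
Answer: $\frac{1642}{499} \approx 3.2906$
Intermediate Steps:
$C{\left(B,d \right)} = - \frac{2 + B}{B + d}$ ($C{\left(B,d \right)} = 6 - \left(\frac{B + 2}{d + B} - -6\right) = 6 - \left(\frac{2 + B}{B + d} + 6\right) = 6 - \left(6 + \frac{2 + B}{B + d}\right) = - \frac{2 + B}{B + d}$)
$z{\left(c,a \right)} = 2 + a + c$ ($z{\left(c,a \right)} = 2 + \left(c + a\right) = 2 + \left(a + c\right) = 2 + a + c$)
$- \frac{821}{z{\left(C{\left(0,4 \right)},-251 \right)}} = - \frac{821}{2 - 251 + \frac{-2 - 0}{0 + 4}} = - \frac{821}{2 - 251 + \frac{-2 + 0}{4}} = - \frac{821}{2 - 251 + \frac{1}{4} \left(-2\right)} = - \frac{821}{2 - 251 - \frac{1}{2}} = - \frac{821}{- \frac{499}{2}} = \left(-821\right) \left(- \frac{2}{499}\right) = \frac{1642}{499}$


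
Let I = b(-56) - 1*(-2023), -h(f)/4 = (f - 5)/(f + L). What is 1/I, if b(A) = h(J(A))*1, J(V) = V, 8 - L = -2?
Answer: 23/46407 ≈ 0.00049561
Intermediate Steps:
L = 10 (L = 8 - 1*(-2) = 8 + 2 = 10)
h(f) = -4*(-5 + f)/(10 + f) (h(f) = -4*(f - 5)/(f + 10) = -4*(-5 + f)/(10 + f))
b(A) = 4*(5 - A)/(10 + A) (b(A) = (4*(5 - A)/(10 + A))*1 = 4*(5 - A)/(10 + A))
I = 46407/23 (I = 4*(5 - 1*(-56))/(10 - 56) - 1*(-2023) = 4*(5 + 56)/(-46) + 2023 = 4*(-1/46)*61 + 2023 = -122/23 + 2023 = 46407/23 ≈ 2017.7)
1/I = 1/(46407/23) = 23/46407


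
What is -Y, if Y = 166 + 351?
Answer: -517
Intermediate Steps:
Y = 517
-Y = -1*517 = -517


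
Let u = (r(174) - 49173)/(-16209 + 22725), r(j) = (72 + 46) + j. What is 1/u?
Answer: -6516/48881 ≈ -0.13330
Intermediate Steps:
r(j) = 118 + j
u = -48881/6516 (u = ((118 + 174) - 49173)/(-16209 + 22725) = (292 - 49173)/6516 = -48881*1/6516 = -48881/6516 ≈ -7.5017)
1/u = 1/(-48881/6516) = -6516/48881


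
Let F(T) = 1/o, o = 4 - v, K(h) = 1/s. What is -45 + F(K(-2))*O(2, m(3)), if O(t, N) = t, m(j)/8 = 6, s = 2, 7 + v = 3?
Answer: -179/4 ≈ -44.750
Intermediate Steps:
v = -4 (v = -7 + 3 = -4)
m(j) = 48 (m(j) = 8*6 = 48)
K(h) = 1/2
o = 8 (o = 4 - 1*(-4) = 4 + 4 = 8)
F(T) = 1/8
-45 + F(K(-2))*O(2, m(3)) = -45 + (1/8)*2 = -45 + 1/4 = -179/4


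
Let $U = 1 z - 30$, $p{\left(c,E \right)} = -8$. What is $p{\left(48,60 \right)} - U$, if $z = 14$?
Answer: $8$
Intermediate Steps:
$U = -16$ ($U = 1 \cdot 14 - 30 = 14 - 30 = -16$)
$p{\left(48,60 \right)} - U = -8 - -16 = -8 + 16 = 8$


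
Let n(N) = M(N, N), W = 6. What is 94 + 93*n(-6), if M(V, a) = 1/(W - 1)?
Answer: 563/5 ≈ 112.60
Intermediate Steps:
M(V, a) = ⅕ (M(V, a) = 1/(6 - 1) = 1/5 = ⅕)
n(N) = ⅕
94 + 93*n(-6) = 94 + 93*(⅕) = 94 + 93/5 = 563/5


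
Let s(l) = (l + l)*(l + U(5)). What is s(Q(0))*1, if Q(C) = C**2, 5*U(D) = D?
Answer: 0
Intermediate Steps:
U(D) = D/5
s(l) = 2*l*(1 + l) (s(l) = (l + l)*(l + (1/5)*5) = (2*l)*(l + 1) = (2*l)*(1 + l) = 2*l*(1 + l))
s(Q(0))*1 = (2*0**2*(1 + 0**2))*1 = (2*0*(1 + 0))*1 = (2*0*1)*1 = 0*1 = 0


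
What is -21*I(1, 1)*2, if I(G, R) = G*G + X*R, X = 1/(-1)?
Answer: 0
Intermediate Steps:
X = -1
I(G, R) = G² - R (I(G, R) = G*G - R = G² - R)
-21*I(1, 1)*2 = -21*(1² - 1*1)*2 = -21*(1 - 1)*2 = -21*0*2 = 0*2 = 0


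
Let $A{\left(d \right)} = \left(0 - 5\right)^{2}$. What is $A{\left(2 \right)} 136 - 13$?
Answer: $3387$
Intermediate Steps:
$A{\left(d \right)} = 25$ ($A{\left(d \right)} = \left(-5\right)^{2} = 25$)
$A{\left(2 \right)} 136 - 13 = 25 \cdot 136 - 13 = 3400 - 13 = 3387$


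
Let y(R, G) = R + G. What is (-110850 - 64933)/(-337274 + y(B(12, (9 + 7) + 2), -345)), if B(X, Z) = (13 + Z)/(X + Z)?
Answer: 5273490/10128539 ≈ 0.52066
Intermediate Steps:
B(X, Z) = (13 + Z)/(X + Z)
y(R, G) = G + R
(-110850 - 64933)/(-337274 + y(B(12, (9 + 7) + 2), -345)) = (-110850 - 64933)/(-337274 + (-345 + (13 + ((9 + 7) + 2))/(12 + ((9 + 7) + 2)))) = -175783/(-337274 + (-345 + (13 + (16 + 2))/(12 + (16 + 2)))) = -175783/(-337274 + (-345 + (13 + 18)/(12 + 18))) = -175783/(-337274 + (-345 + 31/30)) = -175783/(-337274 - 10319/30) = -175783/(-10128539/30) = -175783*(-30/10128539) = 5273490/10128539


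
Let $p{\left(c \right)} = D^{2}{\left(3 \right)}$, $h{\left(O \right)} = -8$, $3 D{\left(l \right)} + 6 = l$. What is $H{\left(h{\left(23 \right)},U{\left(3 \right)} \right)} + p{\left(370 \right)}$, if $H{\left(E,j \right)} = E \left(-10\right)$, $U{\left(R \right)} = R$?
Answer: $81$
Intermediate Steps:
$D{\left(l \right)} = -2 + \frac{l}{3}$
$H{\left(E,j \right)} = - 10 E$
$p{\left(c \right)} = 1$ ($p{\left(c \right)} = \left(-2 + \frac{1}{3} \cdot 3\right)^{2} = \left(-2 + 1\right)^{2} = \left(-1\right)^{2} = 1$)
$H{\left(h{\left(23 \right)},U{\left(3 \right)} \right)} + p{\left(370 \right)} = \left(-10\right) \left(-8\right) + 1 = 80 + 1 = 81$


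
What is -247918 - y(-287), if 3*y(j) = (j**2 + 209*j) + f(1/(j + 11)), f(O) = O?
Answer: -211454639/828 ≈ -2.5538e+5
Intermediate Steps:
y(j) = j**2/3 + 1/(3*(11 + j)) + 209*j/3 (y(j) = ((j**2 + 209*j) + 1/(j + 11))/3 = ((j**2 + 209*j) + 1/(11 + j))/3 = (j**2 + 1/(11 + j) + 209*j)/3 = j**2/3 + 1/(3*(11 + j)) + 209*j/3)
-247918 - y(-287) = -247918 - (1 - 287*(11 - 287)*(209 - 287))/(3*(11 - 287)) = -247918 - (1 - 287*(-276)*(-78))/(3*(-276)) = -247918 - (-1)*(1 - 6178536)/(3*276) = -247918 - (-1)*(-6178535)/(3*276) = -247918 - 1*6178535/828 = -247918 - 6178535/828 = -211454639/828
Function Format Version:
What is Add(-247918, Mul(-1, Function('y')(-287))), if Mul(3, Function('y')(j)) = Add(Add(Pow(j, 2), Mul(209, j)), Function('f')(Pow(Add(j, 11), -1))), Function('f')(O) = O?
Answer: Rational(-211454639, 828) ≈ -2.5538e+5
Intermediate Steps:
Function('y')(j) = Add(Mul(Rational(1, 3), Pow(j, 2)), Mul(Rational(1, 3), Pow(Add(11, j), -1)), Mul(Rational(209, 3), j)) (Function('y')(j) = Mul(Rational(1, 3), Add(Add(Pow(j, 2), Mul(209, j)), Pow(Add(j, 11), -1))) = Mul(Rational(1, 3), Add(Add(Pow(j, 2), Mul(209, j)), Pow(Add(11, j), -1))) = Mul(Rational(1, 3), Add(Pow(j, 2), Pow(Add(11, j), -1), Mul(209, j))) = Add(Mul(Rational(1, 3), Pow(j, 2)), Mul(Rational(1, 3), Pow(Add(11, j), -1)), Mul(Rational(209, 3), j)))
Add(-247918, Mul(-1, Function('y')(-287))) = Add(-247918, Mul(-1, Mul(Rational(1, 3), Pow(Add(11, -287), -1), Add(1, Mul(-287, Add(11, -287), Add(209, -287)))))) = Add(-247918, Mul(-1, Mul(Rational(1, 3), Pow(-276, -1), Add(1, Mul(-287, -276, -78))))) = Add(-247918, Mul(-1, Mul(Rational(1, 3), Rational(-1, 276), Add(1, -6178536)))) = Add(-247918, Mul(-1, Mul(Rational(1, 3), Rational(-1, 276), -6178535))) = Add(-247918, Mul(-1, Rational(6178535, 828))) = Add(-247918, Rational(-6178535, 828)) = Rational(-211454639, 828)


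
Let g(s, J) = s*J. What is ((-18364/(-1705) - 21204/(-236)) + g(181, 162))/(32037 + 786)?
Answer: 2959768271/3301829685 ≈ 0.89640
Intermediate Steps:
g(s, J) = J*s
((-18364/(-1705) - 21204/(-236)) + g(181, 162))/(32037 + 786) = ((-18364/(-1705) - 21204/(-236)) + 162*181)/(32037 + 786) = ((-18364*(-1/1705) - 21204*(-1/236)) + 29322)/32823 = ((18364/1705 + 5301/59) + 29322)*(1/32823) = (10121681/100595 + 29322)*(1/32823) = (2959768271/100595)*(1/32823) = 2959768271/3301829685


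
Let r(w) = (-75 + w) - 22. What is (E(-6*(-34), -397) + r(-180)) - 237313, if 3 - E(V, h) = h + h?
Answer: -236793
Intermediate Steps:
E(V, h) = 3 - 2*h (E(V, h) = 3 - (h + h) = 3 - 2*h)
r(w) = -97 + w
(E(-6*(-34), -397) + r(-180)) - 237313 = ((3 - 2*(-397)) + (-97 - 180)) - 237313 = ((3 + 794) - 277) - 237313 = (797 - 277) - 237313 = 520 - 237313 = -236793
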